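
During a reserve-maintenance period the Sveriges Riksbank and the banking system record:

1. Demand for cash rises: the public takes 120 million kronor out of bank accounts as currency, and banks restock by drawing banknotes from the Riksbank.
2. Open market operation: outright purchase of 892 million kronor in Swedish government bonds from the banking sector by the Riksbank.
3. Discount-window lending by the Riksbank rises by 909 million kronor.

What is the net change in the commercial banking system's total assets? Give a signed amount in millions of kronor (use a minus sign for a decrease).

+789 million

Riksbank balance sheet:
  Assets:      Securities +892M, Loans to banks +909M
  Liabilities: Bank reserves +1681M, Currency in circulation +120M
Commercial banking system:
  Assets:      Reserves at CB +1681M, Securities −892M
  Liabilities: Checkable deposits −120M, Borrowings from CB +909M
Change in total bank assets = +789 million.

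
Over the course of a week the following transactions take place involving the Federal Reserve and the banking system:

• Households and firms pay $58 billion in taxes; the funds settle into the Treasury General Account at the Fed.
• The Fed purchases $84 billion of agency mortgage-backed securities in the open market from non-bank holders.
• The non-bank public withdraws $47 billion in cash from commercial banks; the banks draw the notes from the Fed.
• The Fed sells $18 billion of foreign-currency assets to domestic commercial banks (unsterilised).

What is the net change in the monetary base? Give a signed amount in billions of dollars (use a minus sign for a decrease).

+$8 billion

Fed balance sheet:
  Assets:      Securities +$84B, Foreign assets −$18B
  Liabilities: Bank reserves −$39B, Currency in circulation +$47B, Government deposits +$58B
Commercial banking system:
  Assets:      Reserves at CB −$39B, Foreign assets +$18B
  Liabilities: Checkable deposits −$21B
Monetary base = currency + reserves: +$47B + (−$39B) = +$8 billion.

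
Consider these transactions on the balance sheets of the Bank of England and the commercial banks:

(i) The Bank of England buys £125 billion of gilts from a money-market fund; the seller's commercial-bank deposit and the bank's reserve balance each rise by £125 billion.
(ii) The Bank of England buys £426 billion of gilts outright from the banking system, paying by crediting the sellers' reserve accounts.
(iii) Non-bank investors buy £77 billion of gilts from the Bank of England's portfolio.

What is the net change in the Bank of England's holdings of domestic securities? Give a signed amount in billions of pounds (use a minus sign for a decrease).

Asset purchase (from non-banks) £125 billion: securities added to the Bank of England's portfolio → +£125B.
OMO purchase (from banks) £426 billion: securities added to the Bank of England's portfolio → +£426B.
Asset sale (to non-banks) £77 billion: securities removed from the Bank of England's portfolio → −£77B.
Net: 125 + 426 − 77 = +£474 billion.

+£474 billion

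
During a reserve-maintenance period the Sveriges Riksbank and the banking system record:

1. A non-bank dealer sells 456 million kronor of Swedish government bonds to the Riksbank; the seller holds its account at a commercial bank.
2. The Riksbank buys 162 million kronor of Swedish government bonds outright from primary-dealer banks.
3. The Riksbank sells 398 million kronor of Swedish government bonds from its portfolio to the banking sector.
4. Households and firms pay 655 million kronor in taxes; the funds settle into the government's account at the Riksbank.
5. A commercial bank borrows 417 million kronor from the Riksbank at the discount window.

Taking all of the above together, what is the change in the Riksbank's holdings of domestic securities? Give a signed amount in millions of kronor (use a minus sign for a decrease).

Asset purchase (from non-banks) 456 million kronor: securities added to the Riksbank's portfolio → +456M.
OMO purchase (from banks) 162 million kronor: securities added to the Riksbank's portfolio → +162M.
OMO sale (to banks) 398 million kronor: securities removed from the Riksbank's portfolio → −398M.
Government account inflow 655 million kronor: the Riksbank's securities portfolio is untouched → 0.
Discount-window loan 417 million kronor: the Riksbank's securities portfolio is untouched → 0.
Net: 456 + 162 − 398 + 0 + 0 = +220 million.

+220 million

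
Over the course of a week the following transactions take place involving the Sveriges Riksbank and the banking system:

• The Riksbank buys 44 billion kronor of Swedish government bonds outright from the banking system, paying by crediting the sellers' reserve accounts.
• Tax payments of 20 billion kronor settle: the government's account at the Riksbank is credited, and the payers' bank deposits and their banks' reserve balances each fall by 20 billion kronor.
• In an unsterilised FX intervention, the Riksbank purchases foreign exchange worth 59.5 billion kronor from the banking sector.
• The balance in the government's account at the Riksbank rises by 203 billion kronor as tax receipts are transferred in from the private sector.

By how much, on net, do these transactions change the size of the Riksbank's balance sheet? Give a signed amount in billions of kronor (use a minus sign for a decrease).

+103.5 billion

OMO purchase (from banks) 44 billion kronor: a Riksbank asset is acquired → +44B.
Government account inflow 20 billion kronor: only the composition of liabilities changes → 0.
FX purchase 59.5 billion kronor: a Riksbank asset is acquired → +59.5B.
Government account inflow 203 billion kronor: only the composition of liabilities changes → 0.
Net: 44 + 0 + 59.5 + 0 = +103.5 billion.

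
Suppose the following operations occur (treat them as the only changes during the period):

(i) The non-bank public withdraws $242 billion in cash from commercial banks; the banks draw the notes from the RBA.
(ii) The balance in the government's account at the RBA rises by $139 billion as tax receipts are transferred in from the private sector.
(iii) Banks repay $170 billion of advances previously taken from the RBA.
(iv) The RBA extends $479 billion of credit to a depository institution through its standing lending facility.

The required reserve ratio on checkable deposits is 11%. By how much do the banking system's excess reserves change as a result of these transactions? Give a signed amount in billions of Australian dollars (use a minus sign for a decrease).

Currency withdrawal $242 billion: reserves −$242B, deposits −$242B.
Government account inflow $139 billion: reserves −$139B, deposits −$139B.
Discount-window repayment $170 billion: reserves −$170B, deposits 0.
Discount-window loan $479 billion: reserves +$479B, deposits 0.
Totals: Δreserves = −$72B, Δdeposits = −$381B.
Δrequired reserves = 11% × −$381B = −$41.91B.
Δexcess reserves = Δreserves − Δrequired = −$72B − (−$41.91B) = -$30.09 billion.

-$30.09 billion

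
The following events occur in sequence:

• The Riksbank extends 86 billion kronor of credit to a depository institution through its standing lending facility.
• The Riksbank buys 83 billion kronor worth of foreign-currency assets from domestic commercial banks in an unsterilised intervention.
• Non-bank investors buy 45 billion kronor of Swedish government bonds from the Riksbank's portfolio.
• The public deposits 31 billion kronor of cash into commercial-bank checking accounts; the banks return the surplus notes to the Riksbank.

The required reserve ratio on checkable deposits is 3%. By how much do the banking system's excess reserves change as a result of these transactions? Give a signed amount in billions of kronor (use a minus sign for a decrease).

+155.42 billion

Discount-window loan 86 billion kronor: reserves +86B, deposits 0.
FX purchase 83 billion kronor: reserves +83B, deposits 0.
Asset sale (to non-banks) 45 billion kronor: reserves −45B, deposits −45B.
Currency deposit 31 billion kronor: reserves +31B, deposits +31B.
Totals: Δreserves = +155B, Δdeposits = −14B.
Δrequired reserves = 3% × −14B = −0.42B.
Δexcess reserves = Δreserves − Δrequired = +155B − (−0.42B) = +155.42 billion.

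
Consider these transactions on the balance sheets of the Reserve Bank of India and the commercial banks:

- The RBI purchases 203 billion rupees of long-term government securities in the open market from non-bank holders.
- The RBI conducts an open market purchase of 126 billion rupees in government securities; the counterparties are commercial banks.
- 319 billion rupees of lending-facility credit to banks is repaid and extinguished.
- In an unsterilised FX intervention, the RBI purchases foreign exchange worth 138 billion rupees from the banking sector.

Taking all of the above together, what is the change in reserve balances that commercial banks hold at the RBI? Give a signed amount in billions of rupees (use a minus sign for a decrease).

Asset purchase (from non-banks) 203 billion rupees: the RBI pays by crediting reserve accounts → +203B.
OMO purchase (from banks) 126 billion rupees: the RBI pays by crediting reserve accounts → +126B.
Discount-window repayment 319 billion rupees: repayment is debited from reserves → −319B.
FX purchase 138 billion rupees: the RBI pays by crediting reserve accounts → +138B.
Net: 203 + 126 − 319 + 138 = +148 billion.

+148 billion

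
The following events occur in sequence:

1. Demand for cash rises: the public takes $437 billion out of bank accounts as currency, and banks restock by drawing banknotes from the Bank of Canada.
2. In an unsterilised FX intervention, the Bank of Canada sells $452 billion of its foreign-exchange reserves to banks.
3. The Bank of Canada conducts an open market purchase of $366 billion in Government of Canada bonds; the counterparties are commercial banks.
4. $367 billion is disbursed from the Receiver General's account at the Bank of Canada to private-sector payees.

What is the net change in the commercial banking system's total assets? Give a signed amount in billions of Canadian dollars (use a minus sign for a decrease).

-$70 billion

Bank of Canada balance sheet:
  Assets:      Securities +$366B, Foreign assets −$452B
  Liabilities: Bank reserves −$156B, Currency in circulation +$437B, Government deposits −$367B
Commercial banking system:
  Assets:      Reserves at CB −$156B, Securities −$366B, Foreign assets +$452B
  Liabilities: Checkable deposits −$70B
Change in total bank assets = -$70 billion.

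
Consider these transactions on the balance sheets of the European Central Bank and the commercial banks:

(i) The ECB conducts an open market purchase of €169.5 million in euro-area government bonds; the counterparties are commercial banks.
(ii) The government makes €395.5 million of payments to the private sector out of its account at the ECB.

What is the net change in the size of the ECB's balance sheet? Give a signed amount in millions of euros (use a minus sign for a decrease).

OMO purchase (from banks) €169.5 million: an ECB asset is acquired → +€169.5M.
Government spending €395.5 million: only the composition of liabilities changes → 0.
Net: 169.5 + 0 = +€169.5 million.

+€169.5 million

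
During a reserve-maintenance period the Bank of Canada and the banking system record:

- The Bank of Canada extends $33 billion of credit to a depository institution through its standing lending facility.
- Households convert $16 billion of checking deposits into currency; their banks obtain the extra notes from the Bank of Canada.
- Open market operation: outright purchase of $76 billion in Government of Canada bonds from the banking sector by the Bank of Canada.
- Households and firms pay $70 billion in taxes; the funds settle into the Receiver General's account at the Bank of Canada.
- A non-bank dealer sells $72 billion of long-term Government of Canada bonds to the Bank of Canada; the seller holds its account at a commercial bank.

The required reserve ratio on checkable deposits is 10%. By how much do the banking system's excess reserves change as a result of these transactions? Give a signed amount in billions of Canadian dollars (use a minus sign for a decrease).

+$96.4 billion

Discount-window loan $33 billion: reserves +$33B, deposits 0.
Currency withdrawal $16 billion: reserves −$16B, deposits −$16B.
OMO purchase (from banks) $76 billion: reserves +$76B, deposits 0.
Government account inflow $70 billion: reserves −$70B, deposits −$70B.
Asset purchase (from non-banks) $72 billion: reserves +$72B, deposits +$72B.
Totals: Δreserves = +$95B, Δdeposits = −$14B.
Δrequired reserves = 10% × −$14B = −$1.4B.
Δexcess reserves = Δreserves − Δrequired = +$95B − (−$1.4B) = +$96.4 billion.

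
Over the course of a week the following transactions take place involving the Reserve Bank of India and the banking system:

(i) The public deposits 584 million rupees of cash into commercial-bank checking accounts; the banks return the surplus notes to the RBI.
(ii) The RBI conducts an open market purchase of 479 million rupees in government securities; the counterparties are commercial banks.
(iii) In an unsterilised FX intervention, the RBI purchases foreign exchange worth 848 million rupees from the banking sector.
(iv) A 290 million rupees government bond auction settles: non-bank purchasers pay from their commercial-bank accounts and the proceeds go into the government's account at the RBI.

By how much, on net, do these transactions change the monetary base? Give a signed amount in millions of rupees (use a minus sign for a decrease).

Currency deposit 584 million rupees: just a shift between currency and reserves — both are base money → 0.
OMO purchase (from banks) 479 million rupees: RBI balance sheet expands → +479M.
FX purchase 848 million rupees: RBI balance sheet expands → +848M.
Government account inflow 290 million rupees: reserves shift to a non-base liability → −290M.
Net: 0 + 479 + 848 − 290 = +1037 million.

+1037 million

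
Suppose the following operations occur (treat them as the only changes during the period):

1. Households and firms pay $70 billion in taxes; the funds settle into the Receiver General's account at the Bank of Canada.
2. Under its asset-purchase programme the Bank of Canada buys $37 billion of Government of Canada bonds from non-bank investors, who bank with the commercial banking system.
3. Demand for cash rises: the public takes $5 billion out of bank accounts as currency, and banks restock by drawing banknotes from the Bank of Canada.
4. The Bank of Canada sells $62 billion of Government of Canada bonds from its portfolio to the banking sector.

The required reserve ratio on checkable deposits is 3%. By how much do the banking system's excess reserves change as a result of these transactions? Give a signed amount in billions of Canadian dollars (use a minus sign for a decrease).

-$98.86 billion

Government account inflow $70 billion: reserves −$70B, deposits −$70B.
Asset purchase (from non-banks) $37 billion: reserves +$37B, deposits +$37B.
Currency withdrawal $5 billion: reserves −$5B, deposits −$5B.
OMO sale (to banks) $62 billion: reserves −$62B, deposits 0.
Totals: Δreserves = −$100B, Δdeposits = −$38B.
Δrequired reserves = 3% × −$38B = −$1.14B.
Δexcess reserves = Δreserves − Δrequired = −$100B − (−$1.14B) = -$98.86 billion.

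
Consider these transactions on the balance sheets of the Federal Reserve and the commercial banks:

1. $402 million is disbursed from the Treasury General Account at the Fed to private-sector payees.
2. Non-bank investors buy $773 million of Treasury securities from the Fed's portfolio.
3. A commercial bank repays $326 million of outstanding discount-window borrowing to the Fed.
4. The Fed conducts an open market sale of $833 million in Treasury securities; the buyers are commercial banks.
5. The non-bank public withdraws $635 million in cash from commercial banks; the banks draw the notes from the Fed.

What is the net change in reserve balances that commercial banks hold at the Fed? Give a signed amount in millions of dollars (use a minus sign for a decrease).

Government spending $402 million: government payments flow into bank reserve accounts → +$402M.
Asset sale (to non-banks) $773 million: the non-bank buyers' banks settle from reserves → −$773M.
Discount-window repayment $326 million: repayment is debited from reserves → −$326M.
OMO sale (to banks) $833 million: the buying banks pay out of their reserve balances → −$833M.
Currency withdrawal $635 million: banks swap reserves for currency → −$635M.
Net: 402 − 773 − 326 − 833 − 635 = -$2165 million.

-$2165 million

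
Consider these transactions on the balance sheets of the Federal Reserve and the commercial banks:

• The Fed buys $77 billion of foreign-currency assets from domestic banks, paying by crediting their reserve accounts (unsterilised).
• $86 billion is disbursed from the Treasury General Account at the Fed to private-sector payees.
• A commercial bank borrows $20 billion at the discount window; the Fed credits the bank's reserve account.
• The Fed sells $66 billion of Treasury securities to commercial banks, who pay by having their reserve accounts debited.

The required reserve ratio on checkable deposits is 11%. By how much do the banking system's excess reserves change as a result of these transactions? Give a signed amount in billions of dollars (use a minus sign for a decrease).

+$107.54 billion

FX purchase $77 billion: reserves +$77B, deposits 0.
Government spending $86 billion: reserves +$86B, deposits +$86B.
Discount-window loan $20 billion: reserves +$20B, deposits 0.
OMO sale (to banks) $66 billion: reserves −$66B, deposits 0.
Totals: Δreserves = +$117B, Δdeposits = +$86B.
Δrequired reserves = 11% × +$86B = +$9.46B.
Δexcess reserves = Δreserves − Δrequired = +$117B − (+$9.46B) = +$107.54 billion.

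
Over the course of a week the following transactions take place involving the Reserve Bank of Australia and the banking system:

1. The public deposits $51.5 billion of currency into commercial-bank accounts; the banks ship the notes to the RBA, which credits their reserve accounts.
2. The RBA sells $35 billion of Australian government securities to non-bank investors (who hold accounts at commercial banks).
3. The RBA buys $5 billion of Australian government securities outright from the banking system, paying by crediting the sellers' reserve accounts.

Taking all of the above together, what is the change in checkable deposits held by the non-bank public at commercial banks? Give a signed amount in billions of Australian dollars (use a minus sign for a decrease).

RBA balance sheet:
  Assets:      Securities −$30B
  Liabilities: Bank reserves +$21.5B, Currency in circulation −$51.5B
Commercial banking system:
  Assets:      Reserves at CB +$21.5B, Securities −$5B
  Liabilities: Checkable deposits +$16.5B
So the change in checkable deposits held by the non-bank public at commercial banks is +$16.5 billion.

+$16.5 billion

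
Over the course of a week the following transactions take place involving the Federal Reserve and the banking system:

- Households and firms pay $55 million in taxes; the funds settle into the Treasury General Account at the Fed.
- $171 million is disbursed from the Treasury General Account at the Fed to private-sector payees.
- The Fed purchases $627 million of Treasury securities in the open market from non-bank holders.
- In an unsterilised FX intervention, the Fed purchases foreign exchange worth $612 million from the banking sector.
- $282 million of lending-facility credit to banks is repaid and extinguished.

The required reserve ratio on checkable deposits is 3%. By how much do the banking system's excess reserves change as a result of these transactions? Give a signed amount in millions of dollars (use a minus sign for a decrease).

+$1050.71 million

Government account inflow $55 million: reserves −$55M, deposits −$55M.
Government spending $171 million: reserves +$171M, deposits +$171M.
Asset purchase (from non-banks) $627 million: reserves +$627M, deposits +$627M.
FX purchase $612 million: reserves +$612M, deposits 0.
Discount-window repayment $282 million: reserves −$282M, deposits 0.
Totals: Δreserves = +$1073M, Δdeposits = +$743M.
Δrequired reserves = 3% × +$743M = +$22.29M.
Δexcess reserves = Δreserves − Δrequired = +$1073M − (+$22.29M) = +$1050.71 million.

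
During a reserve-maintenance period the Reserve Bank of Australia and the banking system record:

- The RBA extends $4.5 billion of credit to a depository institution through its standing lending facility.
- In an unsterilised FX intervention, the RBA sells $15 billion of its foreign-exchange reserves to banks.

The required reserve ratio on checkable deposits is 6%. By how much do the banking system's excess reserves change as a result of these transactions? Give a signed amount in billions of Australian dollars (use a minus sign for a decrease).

Discount-window loan $4.5 billion: reserves +$4.5B, deposits 0.
FX sale $15 billion: reserves −$15B, deposits 0.
Totals: Δreserves = −$10.5B, Δdeposits = 0.
Δrequired reserves = 6% × 0 = 0.
Δexcess reserves = Δreserves − Δrequired = −$10.5B − (0) = -$10.5 billion.

-$10.5 billion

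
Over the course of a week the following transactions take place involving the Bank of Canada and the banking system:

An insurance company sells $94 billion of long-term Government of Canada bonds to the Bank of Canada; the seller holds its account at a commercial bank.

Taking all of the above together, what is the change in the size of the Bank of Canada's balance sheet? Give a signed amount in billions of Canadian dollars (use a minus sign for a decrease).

+$94 billion

Asset purchase (from non-banks) $94 billion: a Bank of Canada asset is acquired → +$94B.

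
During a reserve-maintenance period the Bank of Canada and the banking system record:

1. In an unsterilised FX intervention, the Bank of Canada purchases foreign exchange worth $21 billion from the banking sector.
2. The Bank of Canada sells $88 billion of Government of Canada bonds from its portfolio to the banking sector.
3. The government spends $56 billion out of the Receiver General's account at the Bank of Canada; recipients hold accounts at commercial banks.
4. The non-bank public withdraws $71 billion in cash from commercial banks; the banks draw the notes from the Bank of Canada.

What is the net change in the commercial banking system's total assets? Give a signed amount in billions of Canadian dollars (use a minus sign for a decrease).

Bank of Canada balance sheet:
  Assets:      Securities −$88B, Foreign assets +$21B
  Liabilities: Bank reserves −$82B, Currency in circulation +$71B, Government deposits −$56B
Commercial banking system:
  Assets:      Reserves at CB −$82B, Securities +$88B, Foreign assets −$21B
  Liabilities: Checkable deposits −$15B
Change in total bank assets = -$15 billion.

-$15 billion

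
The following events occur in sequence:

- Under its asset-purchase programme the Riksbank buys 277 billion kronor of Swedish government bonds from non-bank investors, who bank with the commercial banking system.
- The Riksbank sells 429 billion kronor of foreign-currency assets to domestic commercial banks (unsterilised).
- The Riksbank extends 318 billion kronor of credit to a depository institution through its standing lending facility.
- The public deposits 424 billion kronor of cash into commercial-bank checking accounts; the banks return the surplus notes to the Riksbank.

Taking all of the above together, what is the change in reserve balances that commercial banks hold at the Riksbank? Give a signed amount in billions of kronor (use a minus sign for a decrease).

Asset purchase (from non-banks) 277 billion kronor: the Riksbank pays by crediting reserve accounts → +277B.
FX sale 429 billion kronor: the buying banks pay out of their reserve balances → −429B.
Discount-window loan 318 billion kronor: the loan is credited to the bank's reserve account → +318B.
Currency deposit 424 billion kronor: returned notes are swapped for reserve credit → +424B.
Net: 277 − 429 + 318 + 424 = +590 billion.

+590 billion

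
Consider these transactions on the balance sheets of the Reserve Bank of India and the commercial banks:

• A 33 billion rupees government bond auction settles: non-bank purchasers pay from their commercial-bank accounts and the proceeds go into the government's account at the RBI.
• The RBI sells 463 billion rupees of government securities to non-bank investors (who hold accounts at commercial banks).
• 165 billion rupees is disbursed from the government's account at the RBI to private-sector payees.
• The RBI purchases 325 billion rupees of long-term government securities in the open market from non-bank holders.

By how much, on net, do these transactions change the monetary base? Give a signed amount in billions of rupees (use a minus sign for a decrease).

RBI balance sheet:
  Assets:      Securities −138B
  Liabilities: Bank reserves −6B, Government deposits −132B
Commercial banking system:
  Assets:      Reserves at CB −6B
  Liabilities: Checkable deposits −6B
Monetary base = currency + reserves: 0 + (−6B) = -6 billion.

-6 billion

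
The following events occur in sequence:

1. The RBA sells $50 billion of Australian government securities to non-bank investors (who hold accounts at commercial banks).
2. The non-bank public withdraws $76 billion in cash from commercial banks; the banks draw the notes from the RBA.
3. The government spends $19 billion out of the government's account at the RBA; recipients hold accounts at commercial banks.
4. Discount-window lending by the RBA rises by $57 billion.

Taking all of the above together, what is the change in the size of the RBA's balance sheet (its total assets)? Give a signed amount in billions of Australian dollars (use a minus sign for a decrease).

+$7 billion

Asset sale (to non-banks) $50 billion: an RBA asset is shed → −$50B.
Currency withdrawal $76 billion: only the composition of liabilities changes → 0.
Government spending $19 billion: only the composition of liabilities changes → 0.
Discount-window loan $57 billion: an RBA asset is acquired → +$57B.
Net: −50 + 0 + 0 + 57 = +$7 billion.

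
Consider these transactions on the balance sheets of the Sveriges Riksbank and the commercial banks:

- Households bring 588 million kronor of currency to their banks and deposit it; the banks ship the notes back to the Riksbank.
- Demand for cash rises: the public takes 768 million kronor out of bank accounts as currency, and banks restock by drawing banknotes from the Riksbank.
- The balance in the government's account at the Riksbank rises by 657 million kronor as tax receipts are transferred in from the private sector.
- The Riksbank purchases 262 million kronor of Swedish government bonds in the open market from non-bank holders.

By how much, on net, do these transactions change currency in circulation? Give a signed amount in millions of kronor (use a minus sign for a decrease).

+180 million

Riksbank balance sheet:
  Assets:      Securities +262M
  Liabilities: Bank reserves −575M, Currency in circulation +180M, Government deposits +657M
So the change in currency in circulation is +180 million.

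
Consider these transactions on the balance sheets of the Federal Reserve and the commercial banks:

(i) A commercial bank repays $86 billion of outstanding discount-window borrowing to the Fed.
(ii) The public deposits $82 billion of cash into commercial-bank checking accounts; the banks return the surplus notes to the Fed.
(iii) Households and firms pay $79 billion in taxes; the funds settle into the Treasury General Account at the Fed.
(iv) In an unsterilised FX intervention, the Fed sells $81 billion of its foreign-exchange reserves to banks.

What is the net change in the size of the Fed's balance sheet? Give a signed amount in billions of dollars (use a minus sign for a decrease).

Discount-window repayment $86 billion: a Fed asset is shed → −$86B.
Currency deposit $82 billion: only the composition of liabilities changes → 0.
Government account inflow $79 billion: only the composition of liabilities changes → 0.
FX sale $81 billion: a Fed asset is shed → −$81B.
Net: −86 + 0 + 0 − 81 = -$167 billion.

-$167 billion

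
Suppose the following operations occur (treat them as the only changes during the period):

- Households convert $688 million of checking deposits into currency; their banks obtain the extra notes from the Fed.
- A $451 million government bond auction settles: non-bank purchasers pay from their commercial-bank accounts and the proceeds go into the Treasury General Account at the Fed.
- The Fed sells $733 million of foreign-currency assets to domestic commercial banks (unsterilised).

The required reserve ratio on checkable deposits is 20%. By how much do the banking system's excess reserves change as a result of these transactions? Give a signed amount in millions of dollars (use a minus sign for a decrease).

-$1644.2 million

Currency withdrawal $688 million: reserves −$688M, deposits −$688M.
Government account inflow $451 million: reserves −$451M, deposits −$451M.
FX sale $733 million: reserves −$733M, deposits 0.
Totals: Δreserves = −$1872M, Δdeposits = −$1139M.
Δrequired reserves = 20% × −$1139M = −$227.8M.
Δexcess reserves = Δreserves − Δrequired = −$1872M − (−$227.8M) = -$1644.2 million.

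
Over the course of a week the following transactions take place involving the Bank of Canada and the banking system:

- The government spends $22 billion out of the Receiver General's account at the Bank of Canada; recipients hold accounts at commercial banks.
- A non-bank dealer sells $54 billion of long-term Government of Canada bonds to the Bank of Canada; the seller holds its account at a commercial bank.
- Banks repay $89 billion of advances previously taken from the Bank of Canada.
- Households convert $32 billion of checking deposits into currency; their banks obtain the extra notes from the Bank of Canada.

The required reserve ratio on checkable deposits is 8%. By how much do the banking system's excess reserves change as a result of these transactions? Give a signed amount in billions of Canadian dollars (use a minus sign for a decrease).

Government spending $22 billion: reserves +$22B, deposits +$22B.
Asset purchase (from non-banks) $54 billion: reserves +$54B, deposits +$54B.
Discount-window repayment $89 billion: reserves −$89B, deposits 0.
Currency withdrawal $32 billion: reserves −$32B, deposits −$32B.
Totals: Δreserves = −$45B, Δdeposits = +$44B.
Δrequired reserves = 8% × +$44B = +$3.52B.
Δexcess reserves = Δreserves − Δrequired = −$45B − (+$3.52B) = -$48.52 billion.

-$48.52 billion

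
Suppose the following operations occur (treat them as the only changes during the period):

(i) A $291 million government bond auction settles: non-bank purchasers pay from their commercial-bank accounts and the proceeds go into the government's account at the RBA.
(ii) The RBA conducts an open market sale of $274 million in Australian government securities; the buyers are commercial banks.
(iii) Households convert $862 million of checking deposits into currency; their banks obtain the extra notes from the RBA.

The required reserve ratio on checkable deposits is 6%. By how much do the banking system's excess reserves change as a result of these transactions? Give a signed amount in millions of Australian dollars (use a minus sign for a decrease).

-$1357.82 million

Government account inflow $291 million: reserves −$291M, deposits −$291M.
OMO sale (to banks) $274 million: reserves −$274M, deposits 0.
Currency withdrawal $862 million: reserves −$862M, deposits −$862M.
Totals: Δreserves = −$1427M, Δdeposits = −$1153M.
Δrequired reserves = 6% × −$1153M = −$69.18M.
Δexcess reserves = Δreserves − Δrequired = −$1427M − (−$69.18M) = -$1357.82 million.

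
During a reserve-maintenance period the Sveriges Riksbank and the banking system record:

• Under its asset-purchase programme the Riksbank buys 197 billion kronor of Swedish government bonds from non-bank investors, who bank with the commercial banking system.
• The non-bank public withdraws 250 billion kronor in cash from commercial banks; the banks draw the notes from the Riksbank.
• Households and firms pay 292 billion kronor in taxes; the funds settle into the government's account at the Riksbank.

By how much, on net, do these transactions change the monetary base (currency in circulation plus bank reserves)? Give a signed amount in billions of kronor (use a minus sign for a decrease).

-95 billion

Riksbank balance sheet:
  Assets:      Securities +197B
  Liabilities: Bank reserves −345B, Currency in circulation +250B, Government deposits +292B
Commercial banking system:
  Assets:      Reserves at CB −345B
  Liabilities: Checkable deposits −345B
Monetary base = currency + reserves: +250B + (−345B) = -95 billion.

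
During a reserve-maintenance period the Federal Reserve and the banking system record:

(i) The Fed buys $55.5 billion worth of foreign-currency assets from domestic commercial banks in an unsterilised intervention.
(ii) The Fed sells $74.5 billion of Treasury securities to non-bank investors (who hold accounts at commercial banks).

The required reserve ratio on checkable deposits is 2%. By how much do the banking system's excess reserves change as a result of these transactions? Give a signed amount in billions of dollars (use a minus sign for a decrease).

FX purchase $55.5 billion: reserves +$55.5B, deposits 0.
Asset sale (to non-banks) $74.5 billion: reserves −$74.5B, deposits −$74.5B.
Totals: Δreserves = −$19B, Δdeposits = −$74.5B.
Δrequired reserves = 2% × −$74.5B = −$1.49B.
Δexcess reserves = Δreserves − Δrequired = −$19B − (−$1.49B) = -$17.51 billion.

-$17.51 billion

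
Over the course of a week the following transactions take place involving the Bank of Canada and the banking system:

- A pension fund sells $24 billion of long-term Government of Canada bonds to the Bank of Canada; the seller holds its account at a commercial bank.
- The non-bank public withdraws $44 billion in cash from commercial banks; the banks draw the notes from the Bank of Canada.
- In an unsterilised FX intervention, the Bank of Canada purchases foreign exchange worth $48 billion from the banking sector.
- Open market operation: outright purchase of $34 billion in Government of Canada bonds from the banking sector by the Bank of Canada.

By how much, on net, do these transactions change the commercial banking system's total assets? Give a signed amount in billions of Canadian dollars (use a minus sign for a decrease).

Asset purchase (from non-banks) $24 billion: bank balance sheets expand → +$24B.
Currency withdrawal $44 billion: bank balance sheets shrink → −$44B.
FX purchase $48 billion: just an asset swap on bank balance sheets → 0.
OMO purchase (from banks) $34 billion: just an asset swap on bank balance sheets → 0.
Net: 24 − 44 + 0 + 0 = -$20 billion.

-$20 billion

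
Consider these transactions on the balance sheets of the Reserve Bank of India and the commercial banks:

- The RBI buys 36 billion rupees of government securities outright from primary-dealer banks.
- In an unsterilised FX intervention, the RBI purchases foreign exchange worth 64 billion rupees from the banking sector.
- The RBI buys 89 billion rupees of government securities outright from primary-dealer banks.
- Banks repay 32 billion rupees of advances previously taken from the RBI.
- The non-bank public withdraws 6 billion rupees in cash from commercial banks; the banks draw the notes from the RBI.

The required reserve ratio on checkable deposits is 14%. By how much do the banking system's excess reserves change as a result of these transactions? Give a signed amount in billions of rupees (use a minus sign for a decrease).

OMO purchase (from banks) 36 billion rupees: reserves +36B, deposits 0.
FX purchase 64 billion rupees: reserves +64B, deposits 0.
OMO purchase (from banks) 89 billion rupees: reserves +89B, deposits 0.
Discount-window repayment 32 billion rupees: reserves −32B, deposits 0.
Currency withdrawal 6 billion rupees: reserves −6B, deposits −6B.
Totals: Δreserves = +151B, Δdeposits = −6B.
Δrequired reserves = 14% × −6B = −0.84B.
Δexcess reserves = Δreserves − Δrequired = +151B − (−0.84B) = +151.84 billion.

+151.84 billion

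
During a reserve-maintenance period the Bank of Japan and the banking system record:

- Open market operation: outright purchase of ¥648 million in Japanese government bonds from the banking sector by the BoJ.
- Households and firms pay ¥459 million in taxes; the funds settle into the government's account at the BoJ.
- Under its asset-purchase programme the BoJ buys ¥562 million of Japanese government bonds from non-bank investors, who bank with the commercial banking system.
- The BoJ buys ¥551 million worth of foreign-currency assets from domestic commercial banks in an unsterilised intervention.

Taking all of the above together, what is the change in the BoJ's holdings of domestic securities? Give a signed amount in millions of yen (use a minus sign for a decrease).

+¥1210 million

OMO purchase (from banks) ¥648 million: securities added to the BoJ's portfolio → +¥648M.
Government account inflow ¥459 million: the BoJ's securities portfolio is untouched → 0.
Asset purchase (from non-banks) ¥562 million: securities added to the BoJ's portfolio → +¥562M.
FX purchase ¥551 million: the BoJ's securities portfolio is untouched → 0.
Net: 648 + 0 + 562 + 0 = +¥1210 million.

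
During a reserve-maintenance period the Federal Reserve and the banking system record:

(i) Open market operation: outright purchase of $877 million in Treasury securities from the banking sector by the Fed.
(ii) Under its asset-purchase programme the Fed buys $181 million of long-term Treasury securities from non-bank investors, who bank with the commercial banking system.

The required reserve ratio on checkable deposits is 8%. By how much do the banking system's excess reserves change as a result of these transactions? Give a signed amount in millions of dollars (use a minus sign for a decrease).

OMO purchase (from banks) $877 million: reserves +$877M, deposits 0.
Asset purchase (from non-banks) $181 million: reserves +$181M, deposits +$181M.
Totals: Δreserves = +$1058M, Δdeposits = +$181M.
Δrequired reserves = 8% × +$181M = +$14.48M.
Δexcess reserves = Δreserves − Δrequired = +$1058M − (+$14.48M) = +$1043.52 million.

+$1043.52 million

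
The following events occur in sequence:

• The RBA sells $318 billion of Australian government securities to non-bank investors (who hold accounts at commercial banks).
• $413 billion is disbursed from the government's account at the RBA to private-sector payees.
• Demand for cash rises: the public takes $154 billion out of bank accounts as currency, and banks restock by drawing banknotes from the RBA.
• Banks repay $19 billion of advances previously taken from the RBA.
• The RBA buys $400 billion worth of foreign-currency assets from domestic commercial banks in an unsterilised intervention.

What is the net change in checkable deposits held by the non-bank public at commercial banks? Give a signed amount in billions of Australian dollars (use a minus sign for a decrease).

-$59 billion

Asset sale (to non-banks) $318 billion: non-bank counterparties' bank balances fall → −$318B.
Government spending $413 billion: non-bank counterparties' bank balances rise → +$413B.
Currency withdrawal $154 billion: non-bank counterparties' bank balances fall → −$154B.
Discount-window repayment $19 billion: the counterparty is a bank, so public deposits are unchanged → 0.
FX purchase $400 billion: the counterparty is a bank, so public deposits are unchanged → 0.
Net: −318 + 413 − 154 + 0 + 0 = -$59 billion.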